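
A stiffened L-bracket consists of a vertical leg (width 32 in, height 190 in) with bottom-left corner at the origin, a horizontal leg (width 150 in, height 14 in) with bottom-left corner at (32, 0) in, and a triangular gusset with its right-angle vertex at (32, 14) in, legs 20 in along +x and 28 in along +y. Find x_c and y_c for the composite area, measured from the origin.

vertical leg: A = 32 × 190 = 6080.00, centroid at (16.00, 95.00).
horizontal leg: A = 150 × 14 = 2100.00, centroid at (107.00, 7.00).
gusset: A = ½·20·28 = 280.00, centroid at (38.67, 23.33).
ΣA = 8460.00 in²
ΣAx_c = (6080.00)(16.00) + (2100.00)(107.00) + (280.00)(38.67) = 332806.67 in³
ΣAy_c = (6080.00)(95.00) + (2100.00)(7.00) + (280.00)(23.33) = 598833.33 in³
x_c = 332806.67 / 8460.00 = 39.34 in
y_c = 598833.33 / 8460.00 = 70.78 in

x_c = 39.34 in, y_c = 70.78 in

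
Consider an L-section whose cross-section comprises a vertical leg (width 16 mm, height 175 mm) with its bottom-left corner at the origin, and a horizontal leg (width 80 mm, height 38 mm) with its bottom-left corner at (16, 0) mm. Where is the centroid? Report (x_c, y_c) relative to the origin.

x_c = 32.99 mm, y_c = 51.84 mm

vertical leg: A = 16 × 175 = 2800.00, centroid at (8.00, 87.50).
horizontal leg: A = 80 × 38 = 3040.00, centroid at (56.00, 19.00).
ΣA = 5840.00 mm², ΣAx_c = 192640.00 mm³, ΣAy_c = 302760.00 mm³.
x_c = 192640.00/5840.00 = 32.99 mm; y_c = 302760.00/5840.00 = 51.84 mm.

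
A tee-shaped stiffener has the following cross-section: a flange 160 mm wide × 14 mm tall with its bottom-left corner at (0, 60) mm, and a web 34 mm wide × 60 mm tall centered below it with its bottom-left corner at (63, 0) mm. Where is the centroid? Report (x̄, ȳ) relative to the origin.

x̄ = 80.00 mm, ȳ = 49.36 mm

Part | A | x̄ᵢ | ȳᵢ | A·x̄ᵢ | A·ȳᵢ
web | 2040.00 | 80.00 | 30.00 | 163200.00 | 61200.00
flange | 2240.00 | 80.00 | 67.00 | 179200.00 | 150080.00
Σ | 4280.00 |  |  | 342400.00 | 211280.00
x̄ = 342400.00 / 4280.00 = 80.00 mm
ȳ = 211280.00 / 4280.00 = 49.36 mm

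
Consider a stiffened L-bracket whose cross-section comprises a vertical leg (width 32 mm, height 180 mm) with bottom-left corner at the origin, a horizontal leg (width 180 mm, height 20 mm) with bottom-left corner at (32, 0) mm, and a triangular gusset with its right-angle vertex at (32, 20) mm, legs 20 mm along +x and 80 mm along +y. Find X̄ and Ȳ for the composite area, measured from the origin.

X̄ = 55.34 mm, Ȳ = 58.24 mm

vertical leg: A = 32 × 180 = 5760.00, centroid at (16.00, 90.00).
horizontal leg: A = 180 × 20 = 3600.00, centroid at (122.00, 10.00).
gusset: A = ½·20·80 = 800.00, centroid at (38.67, 46.67).
ΣA = 10160.00 mm², ΣAX̄ = 562293.33 mm³, ΣAȲ = 591733.33 mm³.
X̄ = 562293.33/10160.00 = 55.34 mm; Ȳ = 591733.33/10160.00 = 58.24 mm.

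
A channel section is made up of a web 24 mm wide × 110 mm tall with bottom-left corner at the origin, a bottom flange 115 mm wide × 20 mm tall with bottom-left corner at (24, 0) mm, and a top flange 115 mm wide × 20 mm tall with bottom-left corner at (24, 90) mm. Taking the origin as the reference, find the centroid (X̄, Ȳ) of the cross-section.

X̄ = 56.16 mm, Ȳ = 55.00 mm

web: A = 24 × 110 = 2640.00, centroid at (12.00, 55.00).
bottom flange: A = 115 × 20 = 2300.00, centroid at (81.50, 10.00).
top flange: A = 115 × 20 = 2300.00, centroid at (81.50, 100.00).
ΣA = 7240.00 mm²
ΣAX̄ = (2640.00)(12.00) + (2300.00)(81.50) + (2300.00)(81.50) = 406580.00 mm³
ΣAȲ = (2640.00)(55.00) + (2300.00)(10.00) + (2300.00)(100.00) = 398200.00 mm³
X̄ = 406580.00 / 7240.00 = 56.16 mm
Ȳ = 398200.00 / 7240.00 = 55.00 mm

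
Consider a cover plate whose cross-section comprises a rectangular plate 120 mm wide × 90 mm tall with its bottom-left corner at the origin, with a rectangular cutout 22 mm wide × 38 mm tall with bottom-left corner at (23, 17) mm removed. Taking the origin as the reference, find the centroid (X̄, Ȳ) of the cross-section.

X̄ = 62.18 mm, Ȳ = 45.76 mm

plate: A = 120 × 90 = 10800.00, centroid at (60.00, 45.00).
hole: A = −(22 × 38) = -836.00, centroid at (34.00, 36.00).
ΣA = 9964.00 mm²
ΣAX̄ = (10800.00)(60.00) + (-836.00)(34.00) = 619576.00 mm³
ΣAȲ = (10800.00)(45.00) + (-836.00)(36.00) = 455904.00 mm³
X̄ = 619576.00 / 9964.00 = 62.18 mm
Ȳ = 455904.00 / 9964.00 = 45.76 mm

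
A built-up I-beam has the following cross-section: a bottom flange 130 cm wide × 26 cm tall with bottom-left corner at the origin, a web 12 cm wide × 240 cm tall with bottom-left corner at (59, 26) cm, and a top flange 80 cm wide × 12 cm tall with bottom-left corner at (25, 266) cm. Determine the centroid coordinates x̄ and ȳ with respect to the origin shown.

x̄ = 65.00 cm, ȳ = 100.49 cm

bottom flange: A = 130 × 26 = 3380.00, centroid at (65.00, 13.00).
web: A = 12 × 240 = 2880.00, centroid at (65.00, 146.00).
top flange: A = 80 × 12 = 960.00, centroid at (65.00, 272.00).
ΣA = 7220.00 cm²
ΣAx̄ = (3380.00)(65.00) + (2880.00)(65.00) + (960.00)(65.00) = 469300.00 cm³
ΣAȳ = (3380.00)(13.00) + (2880.00)(146.00) + (960.00)(272.00) = 725540.00 cm³
x̄ = 469300.00 / 7220.00 = 65.00 cm
ȳ = 725540.00 / 7220.00 = 100.49 cm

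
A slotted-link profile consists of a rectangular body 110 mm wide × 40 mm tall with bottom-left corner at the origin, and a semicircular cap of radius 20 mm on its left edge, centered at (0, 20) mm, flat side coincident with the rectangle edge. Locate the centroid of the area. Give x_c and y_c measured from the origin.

x_c = 47.07 mm, y_c = 20.00 mm

rectangular body: A = 110 × 40 = 4400.00, centroid at (55.00, 20.00).
semicircular end: A = ½π·20² = 628.32, centroid at (-8.49, 20.00).
ΣA = 5028.32 mm²
ΣAx_c = (4400.00)(55.00) + (628.32)(-8.49) = 236666.67 mm³
ΣAy_c = (4400.00)(20.00) + (628.32)(20.00) = 100566.37 mm³
x_c = 236666.67 / 5028.32 = 47.07 mm
y_c = 100566.37 / 5028.32 = 20.00 mm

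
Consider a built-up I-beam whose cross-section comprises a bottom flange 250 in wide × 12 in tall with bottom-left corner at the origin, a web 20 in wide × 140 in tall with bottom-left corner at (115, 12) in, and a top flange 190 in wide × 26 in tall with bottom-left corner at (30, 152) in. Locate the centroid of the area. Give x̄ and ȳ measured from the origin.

x̄ = 125.00 in, ȳ = 98.95 in

bottom flange: A = 250 × 12 = 3000.00, centroid at (125.00, 6.00).
web: A = 20 × 140 = 2800.00, centroid at (125.00, 82.00).
top flange: A = 190 × 26 = 4940.00, centroid at (125.00, 165.00).
ΣA = 10740.00 in², ΣAx̄ = 1342500.00 in³, ΣAȳ = 1062700.00 in³.
x̄ = 1342500.00/10740.00 = 125.00 in; ȳ = 1062700.00/10740.00 = 98.95 in.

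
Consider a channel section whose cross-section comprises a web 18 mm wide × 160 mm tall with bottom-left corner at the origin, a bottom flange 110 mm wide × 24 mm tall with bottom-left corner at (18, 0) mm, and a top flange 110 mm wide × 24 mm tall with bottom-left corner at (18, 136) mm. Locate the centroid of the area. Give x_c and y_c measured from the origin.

web: A = 18 × 160 = 2880.00, centroid at (9.00, 80.00).
bottom flange: A = 110 × 24 = 2640.00, centroid at (73.00, 12.00).
top flange: A = 110 × 24 = 2640.00, centroid at (73.00, 148.00).
ΣA = 8160.00 mm², ΣAx_c = 411360.00 mm³, ΣAy_c = 652800.00 mm³.
x_c = 411360.00/8160.00 = 50.41 mm; y_c = 652800.00/8160.00 = 80.00 mm.

x_c = 50.41 mm, y_c = 80.00 mm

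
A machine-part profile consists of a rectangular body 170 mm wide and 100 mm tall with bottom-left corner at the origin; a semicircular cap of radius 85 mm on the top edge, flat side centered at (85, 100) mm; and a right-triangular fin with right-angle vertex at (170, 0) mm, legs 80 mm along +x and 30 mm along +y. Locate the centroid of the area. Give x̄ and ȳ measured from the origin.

x̄ = 89.53 mm, ȳ = 81.43 mm

rectangular body: A = 170 × 100 = 17000.00, centroid at (85.00, 50.00).
semicircular top: A = ½π·85² = 11349.00, centroid at (85.00, 136.08).
triangular fin: A = ½·80·30 = 1200.00, centroid at (196.67, 10.00).
ΣA = 29549.00 mm²
ΣAx̄ = (17000.00)(85.00) + (11349.00)(85.00) + (1200.00)(196.67) = 2645665.29 mm³
ΣAȳ = (17000.00)(50.00) + (11349.00)(136.08) + (1200.00)(10.00) = 2406317.01 mm³
x̄ = 2645665.29 / 29549.00 = 89.53 mm
ȳ = 2406317.01 / 29549.00 = 81.43 mm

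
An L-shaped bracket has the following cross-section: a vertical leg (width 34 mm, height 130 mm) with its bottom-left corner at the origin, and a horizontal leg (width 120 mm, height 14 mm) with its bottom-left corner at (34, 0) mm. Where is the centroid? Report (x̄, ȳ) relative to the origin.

Part | A | x̄ᵢ | ȳᵢ | A·x̄ᵢ | A·ȳᵢ
vertical leg | 4420.00 | 17.00 | 65.00 | 75140.00 | 287300.00
horizontal leg | 1680.00 | 94.00 | 7.00 | 157920.00 | 11760.00
Σ | 6100.00 |  |  | 233060.00 | 299060.00
x̄ = 233060.00 / 6100.00 = 38.21 mm
ȳ = 299060.00 / 6100.00 = 49.03 mm

x̄ = 38.21 mm, ȳ = 49.03 mm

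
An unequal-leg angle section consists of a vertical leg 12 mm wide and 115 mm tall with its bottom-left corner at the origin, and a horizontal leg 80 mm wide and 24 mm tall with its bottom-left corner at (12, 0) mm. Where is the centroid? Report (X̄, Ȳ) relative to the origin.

X̄ = 32.76 mm, Ȳ = 31.03 mm

Part | A | x̄ᵢ | ȳᵢ | A·x̄ᵢ | A·ȳᵢ
vertical leg | 1380.00 | 6.00 | 57.50 | 8280.00 | 79350.00
horizontal leg | 1920.00 | 52.00 | 12.00 | 99840.00 | 23040.00
Σ | 3300.00 |  |  | 108120.00 | 102390.00
X̄ = 108120.00 / 3300.00 = 32.76 mm
Ȳ = 102390.00 / 3300.00 = 31.03 mm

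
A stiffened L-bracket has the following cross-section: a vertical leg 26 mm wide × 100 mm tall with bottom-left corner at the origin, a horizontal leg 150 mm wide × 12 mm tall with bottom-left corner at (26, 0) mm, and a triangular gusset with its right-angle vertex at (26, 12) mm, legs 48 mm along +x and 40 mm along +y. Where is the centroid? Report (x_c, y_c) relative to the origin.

vertical leg: A = 26 × 100 = 2600.00, centroid at (13.00, 50.00).
horizontal leg: A = 150 × 12 = 1800.00, centroid at (101.00, 6.00).
gusset: A = ½·48·40 = 960.00, centroid at (42.00, 25.33).
ΣA = 5360.00 mm²
ΣAx_c = (2600.00)(13.00) + (1800.00)(101.00) + (960.00)(42.00) = 255920.00 mm³
ΣAy_c = (2600.00)(50.00) + (1800.00)(6.00) + (960.00)(25.33) = 165120.00 mm³
x_c = 255920.00 / 5360.00 = 47.75 mm
y_c = 165120.00 / 5360.00 = 30.81 mm

x_c = 47.75 mm, y_c = 30.81 mm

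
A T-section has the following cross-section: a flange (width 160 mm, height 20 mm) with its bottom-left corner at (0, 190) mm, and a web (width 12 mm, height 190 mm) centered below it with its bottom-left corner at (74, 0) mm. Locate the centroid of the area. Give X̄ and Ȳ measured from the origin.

web: A = 12 × 190 = 2280.00, centroid at (80.00, 95.00).
flange: A = 160 × 20 = 3200.00, centroid at (80.00, 200.00).
ΣA = 5480.00 mm²
ΣAX̄ = (2280.00)(80.00) + (3200.00)(80.00) = 438400.00 mm³
ΣAȲ = (2280.00)(95.00) + (3200.00)(200.00) = 856600.00 mm³
X̄ = 438400.00 / 5480.00 = 80.00 mm
Ȳ = 856600.00 / 5480.00 = 156.31 mm

X̄ = 80.00 mm, Ȳ = 156.31 mm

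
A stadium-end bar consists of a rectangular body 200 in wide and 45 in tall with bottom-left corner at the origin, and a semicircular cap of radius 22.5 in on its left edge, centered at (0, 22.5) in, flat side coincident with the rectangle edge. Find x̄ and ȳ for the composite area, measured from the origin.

rectangular body: A = 200 × 45 = 9000.00, centroid at (100.00, 22.50).
semicircular end: A = ½π·22.5² = 795.22, centroid at (-9.55, 22.50).
ΣA = 9795.22 in²
ΣAx̄ = (9000.00)(100.00) + (795.22)(-9.55) = 892406.25 in³
ΣAȳ = (9000.00)(22.50) + (795.22)(22.50) = 220392.35 in³
x̄ = 892406.25 / 9795.22 = 91.11 in
ȳ = 220392.35 / 9795.22 = 22.50 in

x̄ = 91.11 in, ȳ = 22.50 in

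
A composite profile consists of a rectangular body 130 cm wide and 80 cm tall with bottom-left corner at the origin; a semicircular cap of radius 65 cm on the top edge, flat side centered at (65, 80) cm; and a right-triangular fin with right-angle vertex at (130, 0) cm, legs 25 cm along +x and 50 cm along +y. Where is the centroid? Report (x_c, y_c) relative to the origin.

rectangular body: A = 130 × 80 = 10400.00, centroid at (65.00, 40.00).
semicircular top: A = ½π·65² = 6636.61, centroid at (65.00, 107.59).
triangular fin: A = ½·25·50 = 625.00, centroid at (138.33, 16.67).
ΣA = 17661.61 cm², ΣAx_c = 1193838.27 cm³, ΣAy_c = 1140429.16 cm³.
x_c = 1193838.27/17661.61 = 67.60 cm; y_c = 1140429.16/17661.61 = 64.57 cm.

x_c = 67.60 cm, y_c = 64.57 cm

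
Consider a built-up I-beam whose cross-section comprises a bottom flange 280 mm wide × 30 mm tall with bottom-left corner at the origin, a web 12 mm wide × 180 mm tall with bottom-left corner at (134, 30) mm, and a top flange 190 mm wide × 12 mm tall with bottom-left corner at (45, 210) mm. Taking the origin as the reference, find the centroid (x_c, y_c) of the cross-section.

x_c = 140.00 mm, y_c = 68.36 mm

bottom flange: A = 280 × 30 = 8400.00, centroid at (140.00, 15.00).
web: A = 12 × 180 = 2160.00, centroid at (140.00, 120.00).
top flange: A = 190 × 12 = 2280.00, centroid at (140.00, 216.00).
ΣA = 12840.00 mm²
ΣAx_c = (8400.00)(140.00) + (2160.00)(140.00) + (2280.00)(140.00) = 1797600.00 mm³
ΣAy_c = (8400.00)(15.00) + (2160.00)(120.00) + (2280.00)(216.00) = 877680.00 mm³
x_c = 1797600.00 / 12840.00 = 140.00 mm
y_c = 877680.00 / 12840.00 = 68.36 mm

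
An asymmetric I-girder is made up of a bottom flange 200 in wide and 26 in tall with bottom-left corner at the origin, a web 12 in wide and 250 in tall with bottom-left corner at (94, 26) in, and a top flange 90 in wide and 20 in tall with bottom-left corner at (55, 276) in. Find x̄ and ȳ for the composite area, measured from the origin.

Part | A | x̄ᵢ | ȳᵢ | A·x̄ᵢ | A·ȳᵢ
bottom flange | 5200.00 | 100.00 | 13.00 | 520000.00 | 67600.00
web | 3000.00 | 100.00 | 151.00 | 300000.00 | 453000.00
top flange | 1800.00 | 100.00 | 286.00 | 180000.00 | 514800.00
Σ | 10000.00 |  |  | 1000000.00 | 1035400.00
x̄ = 1000000.00 / 10000.00 = 100.00 in
ȳ = 1035400.00 / 10000.00 = 103.54 in

x̄ = 100.00 in, ȳ = 103.54 in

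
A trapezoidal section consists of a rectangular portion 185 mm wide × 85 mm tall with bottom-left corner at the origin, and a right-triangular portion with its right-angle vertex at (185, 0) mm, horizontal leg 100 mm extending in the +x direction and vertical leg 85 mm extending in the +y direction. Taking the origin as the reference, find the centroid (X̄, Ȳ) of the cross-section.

Part | A | x̄ᵢ | ȳᵢ | A·x̄ᵢ | A·ȳᵢ
rectangular portion | 15725.00 | 92.50 | 42.50 | 1454562.50 | 668312.50
triangular portion | 4250.00 | 218.33 | 28.33 | 927916.67 | 120416.67
Σ | 19975.00 |  |  | 2382479.17 | 788729.17
X̄ = 2382479.17 / 19975.00 = 119.27 mm
Ȳ = 788729.17 / 19975.00 = 39.49 mm

X̄ = 119.27 mm, Ȳ = 39.49 mm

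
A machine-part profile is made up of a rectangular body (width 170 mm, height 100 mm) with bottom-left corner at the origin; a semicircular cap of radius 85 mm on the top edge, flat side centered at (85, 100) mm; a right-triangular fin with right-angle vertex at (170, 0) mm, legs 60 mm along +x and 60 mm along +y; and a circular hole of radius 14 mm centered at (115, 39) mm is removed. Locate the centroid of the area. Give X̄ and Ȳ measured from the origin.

X̄ = 90.77 mm, Ȳ = 81.48 mm

rectangular body: A = 170 × 100 = 17000.00, centroid at (85.00, 50.00).
semicircular top: A = ½π·85² = 11349.00, centroid at (85.00, 136.08).
triangular fin: A = ½·60·60 = 1800.00, centroid at (190.00, 20.00).
hole: A = −π·14² = -615.75, centroid at (115.00, 39.00).
ΣA = 29533.25 mm²
ΣAX̄ = (17000.00)(85.00) + (11349.00)(85.00) + (1800.00)(190.00) + (-615.75)(115.00) = 2680853.80 mm³
ΣAȲ = (17000.00)(50.00) + (11349.00)(136.08) + (1800.00)(20.00) + (-615.75)(39.00) = 2406302.68 mm³
X̄ = 2680853.80 / 29533.25 = 90.77 mm
Ȳ = 2406302.68 / 29533.25 = 81.48 mm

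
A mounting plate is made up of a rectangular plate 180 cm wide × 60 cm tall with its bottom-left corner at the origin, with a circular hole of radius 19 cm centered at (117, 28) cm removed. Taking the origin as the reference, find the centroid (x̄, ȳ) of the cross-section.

plate: A = 180 × 60 = 10800.00, centroid at (90.00, 30.00).
hole: A = −π·19² = -1134.11, centroid at (117.00, 28.00).
ΣA = 9665.89 cm², ΣAx̄ = 839308.55 cm³, ΣAȳ = 292244.78 cm³.
x̄ = 839308.55/9665.89 = 86.83 cm; ȳ = 292244.78/9665.89 = 30.23 cm.

x̄ = 86.83 cm, ȳ = 30.23 cm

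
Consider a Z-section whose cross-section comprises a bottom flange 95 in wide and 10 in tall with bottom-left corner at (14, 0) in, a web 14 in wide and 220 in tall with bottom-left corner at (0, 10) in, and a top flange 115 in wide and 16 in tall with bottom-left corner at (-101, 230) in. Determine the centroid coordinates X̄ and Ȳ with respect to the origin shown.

X̄ = -0.01 in, Ȳ = 138.38 in

Part | A | x̄ᵢ | ȳᵢ | A·x̄ᵢ | A·ȳᵢ
bottom flange | 950.00 | 61.50 | 5.00 | 58425.00 | 4750.00
web | 3080.00 | 7.00 | 120.00 | 21560.00 | 369600.00
top flange | 1840.00 | -43.50 | 238.00 | -80040.00 | 437920.00
Σ | 5870.00 |  |  | -55.00 | 812270.00
X̄ = -55.00 / 5870.00 = -0.01 in
Ȳ = 812270.00 / 5870.00 = 138.38 in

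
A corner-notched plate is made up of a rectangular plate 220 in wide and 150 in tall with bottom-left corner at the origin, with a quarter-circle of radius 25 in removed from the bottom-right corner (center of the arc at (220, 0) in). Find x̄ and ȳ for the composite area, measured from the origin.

x̄ = 108.50 in, ȳ = 75.97 in

Part | A | x̄ᵢ | ȳᵢ | A·x̄ᵢ | A·ȳᵢ
plate | 33000.00 | 110.00 | 75.00 | 3630000.00 | 2475000.00
removed quarter-circle | -490.87 | 209.39 | 10.61 | -102783.91 | -5208.33
Σ | 32509.13 |  |  | 3527216.09 | 2469791.67
x̄ = 3527216.09 / 32509.13 = 108.50 in
ȳ = 2469791.67 / 32509.13 = 75.97 in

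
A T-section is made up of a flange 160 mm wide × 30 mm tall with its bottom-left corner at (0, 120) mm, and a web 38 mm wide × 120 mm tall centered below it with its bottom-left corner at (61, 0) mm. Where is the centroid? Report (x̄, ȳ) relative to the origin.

x̄ = 80.00 mm, ȳ = 98.46 mm

web: A = 38 × 120 = 4560.00, centroid at (80.00, 60.00).
flange: A = 160 × 30 = 4800.00, centroid at (80.00, 135.00).
ΣA = 9360.00 mm², ΣAx̄ = 748800.00 mm³, ΣAȳ = 921600.00 mm³.
x̄ = 748800.00/9360.00 = 80.00 mm; ȳ = 921600.00/9360.00 = 98.46 mm.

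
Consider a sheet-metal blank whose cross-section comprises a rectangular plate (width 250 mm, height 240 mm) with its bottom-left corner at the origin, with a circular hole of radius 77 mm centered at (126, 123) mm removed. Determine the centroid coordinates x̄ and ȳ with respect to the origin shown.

x̄ = 124.55 mm, ȳ = 118.65 mm

plate: A = 250 × 240 = 60000.00, centroid at (125.00, 120.00).
hole: A = −π·77² = -18626.50, centroid at (126.00, 123.00).
ΣA = 41373.50 mm², ΣAx̄ = 5153060.64 mm³, ΣAȳ = 4908940.15 mm³.
x̄ = 5153060.64/41373.50 = 124.55 mm; ȳ = 4908940.15/41373.50 = 118.65 mm.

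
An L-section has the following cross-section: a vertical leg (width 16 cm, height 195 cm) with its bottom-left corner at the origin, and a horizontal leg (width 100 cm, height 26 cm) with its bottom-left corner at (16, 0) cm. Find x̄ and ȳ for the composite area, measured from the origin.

x̄ = 34.36 cm, ȳ = 59.09 cm

Part | A | x̄ᵢ | ȳᵢ | A·x̄ᵢ | A·ȳᵢ
vertical leg | 3120.00 | 8.00 | 97.50 | 24960.00 | 304200.00
horizontal leg | 2600.00 | 66.00 | 13.00 | 171600.00 | 33800.00
Σ | 5720.00 |  |  | 196560.00 | 338000.00
x̄ = 196560.00 / 5720.00 = 34.36 cm
ȳ = 338000.00 / 5720.00 = 59.09 cm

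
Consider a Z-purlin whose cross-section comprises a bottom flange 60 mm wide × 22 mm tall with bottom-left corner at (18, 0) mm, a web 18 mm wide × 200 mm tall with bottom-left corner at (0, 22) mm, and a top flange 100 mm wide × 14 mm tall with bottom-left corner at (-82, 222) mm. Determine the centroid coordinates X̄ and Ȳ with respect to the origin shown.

Part | A | x̄ᵢ | ȳᵢ | A·x̄ᵢ | A·ȳᵢ
bottom flange | 1320.00 | 48.00 | 11.00 | 63360.00 | 14520.00
web | 3600.00 | 9.00 | 122.00 | 32400.00 | 439200.00
top flange | 1400.00 | -32.00 | 229.00 | -44800.00 | 320600.00
Σ | 6320.00 |  |  | 50960.00 | 774320.00
X̄ = 50960.00 / 6320.00 = 8.06 mm
Ȳ = 774320.00 / 6320.00 = 122.52 mm

X̄ = 8.06 mm, Ȳ = 122.52 mm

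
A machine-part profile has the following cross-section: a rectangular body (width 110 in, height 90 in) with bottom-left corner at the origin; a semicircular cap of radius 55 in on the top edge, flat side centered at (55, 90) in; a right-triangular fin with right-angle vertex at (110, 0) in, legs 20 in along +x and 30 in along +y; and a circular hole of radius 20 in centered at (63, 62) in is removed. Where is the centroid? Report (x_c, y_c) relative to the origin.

x_c = 55.62 in, y_c = 66.39 in

Part | A | x̄ᵢ | ȳᵢ | A·x̄ᵢ | A·ȳᵢ
rectangular body | 9900.00 | 55.00 | 45.00 | 544500.00 | 445500.00
semicircular top | 4751.66 | 55.00 | 113.34 | 261341.24 | 538565.97
triangular fin | 300.00 | 116.67 | 10.00 | 35000.00 | 3000.00
hole | -1256.64 | 63.00 | 62.00 | -79168.13 | -77911.50
Σ | 13695.02 |  |  | 761673.10 | 909154.47
x_c = 761673.10 / 13695.02 = 55.62 in
y_c = 909154.47 / 13695.02 = 66.39 in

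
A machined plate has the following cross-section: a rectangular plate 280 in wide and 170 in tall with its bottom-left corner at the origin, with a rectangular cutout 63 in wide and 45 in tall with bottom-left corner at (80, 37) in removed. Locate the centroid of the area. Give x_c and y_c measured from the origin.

x_c = 141.80 in, y_c = 86.61 in

plate: A = 280 × 170 = 47600.00, centroid at (140.00, 85.00).
hole: A = −(63 × 45) = -2835.00, centroid at (111.50, 59.50).
ΣA = 44765.00 in², ΣAx_c = 6347897.50 in³, ΣAy_c = 3877317.50 in³.
x_c = 6347897.50/44765.00 = 141.80 in; y_c = 3877317.50/44765.00 = 86.61 in.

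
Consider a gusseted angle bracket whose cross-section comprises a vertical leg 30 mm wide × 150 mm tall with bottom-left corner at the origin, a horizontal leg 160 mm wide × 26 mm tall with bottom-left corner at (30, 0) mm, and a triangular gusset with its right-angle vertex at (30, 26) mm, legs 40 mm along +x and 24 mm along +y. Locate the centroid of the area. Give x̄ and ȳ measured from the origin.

vertical leg: A = 30 × 150 = 4500.00, centroid at (15.00, 75.00).
horizontal leg: A = 160 × 26 = 4160.00, centroid at (110.00, 13.00).
gusset: A = ½·40·24 = 480.00, centroid at (43.33, 34.00).
ΣA = 9140.00 mm²
ΣAx̄ = (4500.00)(15.00) + (4160.00)(110.00) + (480.00)(43.33) = 545900.00 mm³
ΣAȳ = (4500.00)(75.00) + (4160.00)(13.00) + (480.00)(34.00) = 407900.00 mm³
x̄ = 545900.00 / 9140.00 = 59.73 mm
ȳ = 407900.00 / 9140.00 = 44.63 mm

x̄ = 59.73 mm, ȳ = 44.63 mm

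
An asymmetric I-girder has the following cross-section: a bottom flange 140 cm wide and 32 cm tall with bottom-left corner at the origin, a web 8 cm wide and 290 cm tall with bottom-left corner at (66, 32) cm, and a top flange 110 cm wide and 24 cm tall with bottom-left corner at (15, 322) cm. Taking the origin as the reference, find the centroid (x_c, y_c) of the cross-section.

bottom flange: A = 140 × 32 = 4480.00, centroid at (70.00, 16.00).
web: A = 8 × 290 = 2320.00, centroid at (70.00, 177.00).
top flange: A = 110 × 24 = 2640.00, centroid at (70.00, 334.00).
ΣA = 9440.00 cm²
ΣAx_c = (4480.00)(70.00) + (2320.00)(70.00) + (2640.00)(70.00) = 660800.00 cm³
ΣAy_c = (4480.00)(16.00) + (2320.00)(177.00) + (2640.00)(334.00) = 1364080.00 cm³
x_c = 660800.00 / 9440.00 = 70.00 cm
y_c = 1364080.00 / 9440.00 = 144.50 cm

x_c = 70.00 cm, y_c = 144.50 cm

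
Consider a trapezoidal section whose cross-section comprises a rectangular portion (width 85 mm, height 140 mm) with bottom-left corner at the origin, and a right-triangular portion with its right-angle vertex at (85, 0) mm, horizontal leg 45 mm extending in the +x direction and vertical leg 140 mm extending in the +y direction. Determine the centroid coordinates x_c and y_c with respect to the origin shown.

x_c = 54.53 mm, y_c = 65.12 mm

Part | A | x̄ᵢ | ȳᵢ | A·x̄ᵢ | A·ȳᵢ
rectangular portion | 11900.00 | 42.50 | 70.00 | 505750.00 | 833000.00
triangular portion | 3150.00 | 100.00 | 46.67 | 315000.00 | 147000.00
Σ | 15050.00 |  |  | 820750.00 | 980000.00
x_c = 820750.00 / 15050.00 = 54.53 mm
y_c = 980000.00 / 15050.00 = 65.12 mm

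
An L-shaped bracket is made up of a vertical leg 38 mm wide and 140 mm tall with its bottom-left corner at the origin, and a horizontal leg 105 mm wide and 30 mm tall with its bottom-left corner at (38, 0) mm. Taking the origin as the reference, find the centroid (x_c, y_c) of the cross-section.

x_c = 45.59 mm, y_c = 49.55 mm

vertical leg: A = 38 × 140 = 5320.00, centroid at (19.00, 70.00).
horizontal leg: A = 105 × 30 = 3150.00, centroid at (90.50, 15.00).
ΣA = 8470.00 mm², ΣAx_c = 386155.00 mm³, ΣAy_c = 419650.00 mm³.
x_c = 386155.00/8470.00 = 45.59 mm; y_c = 419650.00/8470.00 = 49.55 mm.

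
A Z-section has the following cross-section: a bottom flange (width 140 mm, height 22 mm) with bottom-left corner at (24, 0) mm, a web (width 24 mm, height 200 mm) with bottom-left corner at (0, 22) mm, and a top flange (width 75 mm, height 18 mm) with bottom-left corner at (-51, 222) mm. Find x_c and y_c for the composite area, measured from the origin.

x_c = 35.63 mm, y_c = 100.90 mm

bottom flange: A = 140 × 22 = 3080.00, centroid at (94.00, 11.00).
web: A = 24 × 200 = 4800.00, centroid at (12.00, 122.00).
top flange: A = 75 × 18 = 1350.00, centroid at (-13.50, 231.00).
ΣA = 9230.00 mm², ΣAx_c = 328895.00 mm³, ΣAy_c = 931330.00 mm³.
x_c = 328895.00/9230.00 = 35.63 mm; y_c = 931330.00/9230.00 = 100.90 mm.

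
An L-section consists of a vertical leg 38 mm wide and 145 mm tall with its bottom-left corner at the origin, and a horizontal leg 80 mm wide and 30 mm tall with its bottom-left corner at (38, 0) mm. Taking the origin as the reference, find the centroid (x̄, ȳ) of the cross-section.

Part | A | x̄ᵢ | ȳᵢ | A·x̄ᵢ | A·ȳᵢ
vertical leg | 5510.00 | 19.00 | 72.50 | 104690.00 | 399475.00
horizontal leg | 2400.00 | 78.00 | 15.00 | 187200.00 | 36000.00
Σ | 7910.00 |  |  | 291890.00 | 435475.00
x̄ = 291890.00 / 7910.00 = 36.90 mm
ȳ = 435475.00 / 7910.00 = 55.05 mm

x̄ = 36.90 mm, ȳ = 55.05 mm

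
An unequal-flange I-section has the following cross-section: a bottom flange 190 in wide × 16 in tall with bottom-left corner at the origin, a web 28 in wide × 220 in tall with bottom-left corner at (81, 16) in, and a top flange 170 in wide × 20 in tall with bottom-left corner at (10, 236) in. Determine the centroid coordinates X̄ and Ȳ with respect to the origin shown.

bottom flange: A = 190 × 16 = 3040.00, centroid at (95.00, 8.00).
web: A = 28 × 220 = 6160.00, centroid at (95.00, 126.00).
top flange: A = 170 × 20 = 3400.00, centroid at (95.00, 246.00).
ΣA = 12600.00 in²
ΣAX̄ = (3040.00)(95.00) + (6160.00)(95.00) + (3400.00)(95.00) = 1197000.00 in³
ΣAȲ = (3040.00)(8.00) + (6160.00)(126.00) + (3400.00)(246.00) = 1636880.00 in³
X̄ = 1197000.00 / 12600.00 = 95.00 in
Ȳ = 1636880.00 / 12600.00 = 129.91 in

X̄ = 95.00 in, Ȳ = 129.91 in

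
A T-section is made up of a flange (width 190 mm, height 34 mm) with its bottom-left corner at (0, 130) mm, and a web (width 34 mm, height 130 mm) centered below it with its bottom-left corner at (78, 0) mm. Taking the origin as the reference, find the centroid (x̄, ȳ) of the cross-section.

x̄ = 95.00 mm, ȳ = 113.69 mm

web: A = 34 × 130 = 4420.00, centroid at (95.00, 65.00).
flange: A = 190 × 34 = 6460.00, centroid at (95.00, 147.00).
ΣA = 10880.00 mm², ΣAx̄ = 1033600.00 mm³, ΣAȳ = 1236920.00 mm³.
x̄ = 1033600.00/10880.00 = 95.00 mm; ȳ = 1236920.00/10880.00 = 113.69 mm.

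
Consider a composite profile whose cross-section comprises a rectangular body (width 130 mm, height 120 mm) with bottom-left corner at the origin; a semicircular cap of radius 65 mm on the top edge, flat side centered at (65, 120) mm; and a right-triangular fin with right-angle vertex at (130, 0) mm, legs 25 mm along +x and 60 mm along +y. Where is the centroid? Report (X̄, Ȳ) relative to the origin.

X̄ = 67.39 mm, Ȳ = 83.98 mm

Part | A | x̄ᵢ | ȳᵢ | A·x̄ᵢ | A·ȳᵢ
rectangular body | 15600.00 | 65.00 | 60.00 | 1014000.00 | 936000.00
semicircular top | 6636.61 | 65.00 | 147.59 | 431379.94 | 979477.07
triangular fin | 750.00 | 138.33 | 20.00 | 103750.00 | 15000.00
Σ | 22986.61 |  |  | 1549129.94 | 1930477.07
X̄ = 1549129.94 / 22986.61 = 67.39 mm
Ȳ = 1930477.07 / 22986.61 = 83.98 mm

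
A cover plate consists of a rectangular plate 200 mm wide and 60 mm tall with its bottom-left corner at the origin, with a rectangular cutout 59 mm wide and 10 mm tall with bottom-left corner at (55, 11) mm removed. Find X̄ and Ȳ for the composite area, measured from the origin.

X̄ = 100.80 mm, Ȳ = 30.72 mm

Part | A | x̄ᵢ | ȳᵢ | A·x̄ᵢ | A·ȳᵢ
plate | 12000.00 | 100.00 | 30.00 | 1200000.00 | 360000.00
hole | -590.00 | 84.50 | 16.00 | -49855.00 | -9440.00
Σ | 11410.00 |  |  | 1150145.00 | 350560.00
X̄ = 1150145.00 / 11410.00 = 100.80 mm
Ȳ = 350560.00 / 11410.00 = 30.72 mm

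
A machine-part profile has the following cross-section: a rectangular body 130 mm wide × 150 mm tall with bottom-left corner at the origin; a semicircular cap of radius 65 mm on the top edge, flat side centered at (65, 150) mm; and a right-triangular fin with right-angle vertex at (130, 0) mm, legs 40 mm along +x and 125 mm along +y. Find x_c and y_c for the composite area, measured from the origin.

x_c = 71.84 mm, y_c = 95.86 mm

rectangular body: A = 130 × 150 = 19500.00, centroid at (65.00, 75.00).
semicircular top: A = ½π·65² = 6636.61, centroid at (65.00, 177.59).
triangular fin: A = ½·40·125 = 2500.00, centroid at (143.33, 41.67).
ΣA = 28636.61 mm², ΣAx_c = 2057213.27 mm³, ΣAy_c = 2745242.17 mm³.
x_c = 2057213.27/28636.61 = 71.84 mm; y_c = 2745242.17/28636.61 = 95.86 mm.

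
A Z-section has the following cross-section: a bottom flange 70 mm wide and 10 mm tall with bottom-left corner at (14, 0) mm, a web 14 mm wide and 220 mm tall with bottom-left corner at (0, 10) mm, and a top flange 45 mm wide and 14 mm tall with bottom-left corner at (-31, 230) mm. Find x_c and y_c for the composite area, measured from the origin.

Part | A | x̄ᵢ | ȳᵢ | A·x̄ᵢ | A·ȳᵢ
bottom flange | 700.00 | 49.00 | 5.00 | 34300.00 | 3500.00
web | 3080.00 | 7.00 | 120.00 | 21560.00 | 369600.00
top flange | 630.00 | -8.50 | 237.00 | -5355.00 | 149310.00
Σ | 4410.00 |  |  | 50505.00 | 522410.00
x_c = 50505.00 / 4410.00 = 11.45 mm
y_c = 522410.00 / 4410.00 = 118.46 mm

x_c = 11.45 mm, y_c = 118.46 mm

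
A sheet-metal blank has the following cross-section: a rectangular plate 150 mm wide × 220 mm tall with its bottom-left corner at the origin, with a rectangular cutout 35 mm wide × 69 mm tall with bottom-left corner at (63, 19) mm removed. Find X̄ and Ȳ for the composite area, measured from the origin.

plate: A = 150 × 220 = 33000.00, centroid at (75.00, 110.00).
hole: A = −(35 × 69) = -2415.00, centroid at (80.50, 53.50).
ΣA = 30585.00 mm², ΣAX̄ = 2280592.50 mm³, ΣAȲ = 3500797.50 mm³.
X̄ = 2280592.50/30585.00 = 74.57 mm; Ȳ = 3500797.50/30585.00 = 114.46 mm.

X̄ = 74.57 mm, Ȳ = 114.46 mm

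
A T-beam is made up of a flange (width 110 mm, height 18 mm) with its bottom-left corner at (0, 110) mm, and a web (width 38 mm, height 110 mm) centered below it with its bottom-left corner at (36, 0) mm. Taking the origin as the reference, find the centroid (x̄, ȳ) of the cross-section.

x̄ = 55.00 mm, ȳ = 75.57 mm

web: A = 38 × 110 = 4180.00, centroid at (55.00, 55.00).
flange: A = 110 × 18 = 1980.00, centroid at (55.00, 119.00).
ΣA = 6160.00 mm²
ΣAx̄ = (4180.00)(55.00) + (1980.00)(55.00) = 338800.00 mm³
ΣAȳ = (4180.00)(55.00) + (1980.00)(119.00) = 465520.00 mm³
x̄ = 338800.00 / 6160.00 = 55.00 mm
ȳ = 465520.00 / 6160.00 = 75.57 mm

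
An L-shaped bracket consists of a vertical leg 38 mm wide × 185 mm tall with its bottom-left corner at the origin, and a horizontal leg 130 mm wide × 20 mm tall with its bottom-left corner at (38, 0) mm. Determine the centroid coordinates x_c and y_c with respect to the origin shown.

vertical leg: A = 38 × 185 = 7030.00, centroid at (19.00, 92.50).
horizontal leg: A = 130 × 20 = 2600.00, centroid at (103.00, 10.00).
ΣA = 9630.00 mm²
ΣAx_c = (7030.00)(19.00) + (2600.00)(103.00) = 401370.00 mm³
ΣAy_c = (7030.00)(92.50) + (2600.00)(10.00) = 676275.00 mm³
x_c = 401370.00 / 9630.00 = 41.68 mm
y_c = 676275.00 / 9630.00 = 70.23 mm

x_c = 41.68 mm, y_c = 70.23 mm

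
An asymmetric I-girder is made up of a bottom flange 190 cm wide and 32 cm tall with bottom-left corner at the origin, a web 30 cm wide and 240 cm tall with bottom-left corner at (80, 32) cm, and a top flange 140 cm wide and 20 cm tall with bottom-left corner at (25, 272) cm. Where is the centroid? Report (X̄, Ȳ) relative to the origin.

Part | A | x̄ᵢ | ȳᵢ | A·x̄ᵢ | A·ȳᵢ
bottom flange | 6080.00 | 95.00 | 16.00 | 577600.00 | 97280.00
web | 7200.00 | 95.00 | 152.00 | 684000.00 | 1094400.00
top flange | 2800.00 | 95.00 | 282.00 | 266000.00 | 789600.00
Σ | 16080.00 |  |  | 1527600.00 | 1981280.00
X̄ = 1527600.00 / 16080.00 = 95.00 cm
Ȳ = 1981280.00 / 16080.00 = 123.21 cm

X̄ = 95.00 cm, Ȳ = 123.21 cm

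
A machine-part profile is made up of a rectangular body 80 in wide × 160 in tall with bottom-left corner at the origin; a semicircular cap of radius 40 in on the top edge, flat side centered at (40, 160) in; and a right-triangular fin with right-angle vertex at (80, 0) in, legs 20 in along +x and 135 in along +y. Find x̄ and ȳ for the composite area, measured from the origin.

x̄ = 43.78 in, ȳ = 91.79 in

rectangular body: A = 80 × 160 = 12800.00, centroid at (40.00, 80.00).
semicircular top: A = ½π·40² = 2513.27, centroid at (40.00, 176.98).
triangular fin: A = ½·20·135 = 1350.00, centroid at (86.67, 45.00).
ΣA = 16663.27 in²
ΣAx̄ = (12800.00)(40.00) + (2513.27)(40.00) + (1350.00)(86.67) = 729530.96 in³
ΣAȳ = (12800.00)(80.00) + (2513.27)(176.98) + (1350.00)(45.00) = 1529540.53 in³
x̄ = 729530.96 / 16663.27 = 43.78 in
ȳ = 1529540.53 / 16663.27 = 91.79 in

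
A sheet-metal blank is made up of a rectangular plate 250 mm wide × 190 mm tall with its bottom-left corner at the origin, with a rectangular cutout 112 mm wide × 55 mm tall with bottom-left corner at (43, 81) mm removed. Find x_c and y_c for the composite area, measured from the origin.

plate: A = 250 × 190 = 47500.00, centroid at (125.00, 95.00).
hole: A = −(112 × 55) = -6160.00, centroid at (99.00, 108.50).
ΣA = 41340.00 mm²
ΣAx_c = (47500.00)(125.00) + (-6160.00)(99.00) = 5327660.00 mm³
ΣAy_c = (47500.00)(95.00) + (-6160.00)(108.50) = 3844140.00 mm³
x_c = 5327660.00 / 41340.00 = 128.87 mm
y_c = 3844140.00 / 41340.00 = 92.99 mm

x_c = 128.87 mm, y_c = 92.99 mm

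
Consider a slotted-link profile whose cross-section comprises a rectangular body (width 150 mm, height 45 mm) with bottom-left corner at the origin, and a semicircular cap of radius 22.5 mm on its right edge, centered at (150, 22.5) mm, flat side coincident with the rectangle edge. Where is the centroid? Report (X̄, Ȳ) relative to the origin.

X̄ = 83.91 mm, Ȳ = 22.50 mm

rectangular body: A = 150 × 45 = 6750.00, centroid at (75.00, 22.50).
semicircular end: A = ½π·22.5² = 795.22, centroid at (159.55, 22.50).
ΣA = 7545.22 mm², ΣAX̄ = 633126.10 mm³, ΣAȲ = 169767.35 mm³.
X̄ = 633126.10/7545.22 = 83.91 mm; Ȳ = 169767.35/7545.22 = 22.50 mm.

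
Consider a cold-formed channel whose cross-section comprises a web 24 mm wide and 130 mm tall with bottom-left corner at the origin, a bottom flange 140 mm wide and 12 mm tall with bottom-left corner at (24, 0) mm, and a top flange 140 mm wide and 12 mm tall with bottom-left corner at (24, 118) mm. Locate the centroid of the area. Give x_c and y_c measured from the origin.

web: A = 24 × 130 = 3120.00, centroid at (12.00, 65.00).
bottom flange: A = 140 × 12 = 1680.00, centroid at (94.00, 6.00).
top flange: A = 140 × 12 = 1680.00, centroid at (94.00, 124.00).
ΣA = 6480.00 mm², ΣAx_c = 353280.00 mm³, ΣAy_c = 421200.00 mm³.
x_c = 353280.00/6480.00 = 54.52 mm; y_c = 421200.00/6480.00 = 65.00 mm.

x_c = 54.52 mm, y_c = 65.00 mm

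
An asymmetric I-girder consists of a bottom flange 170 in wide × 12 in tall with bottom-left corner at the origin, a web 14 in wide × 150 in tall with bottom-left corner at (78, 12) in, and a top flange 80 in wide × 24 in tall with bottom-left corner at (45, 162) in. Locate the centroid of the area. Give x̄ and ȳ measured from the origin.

x̄ = 85.00 in, ȳ = 87.30 in

Part | A | x̄ᵢ | ȳᵢ | A·x̄ᵢ | A·ȳᵢ
bottom flange | 2040.00 | 85.00 | 6.00 | 173400.00 | 12240.00
web | 2100.00 | 85.00 | 87.00 | 178500.00 | 182700.00
top flange | 1920.00 | 85.00 | 174.00 | 163200.00 | 334080.00
Σ | 6060.00 |  |  | 515100.00 | 529020.00
x̄ = 515100.00 / 6060.00 = 85.00 in
ȳ = 529020.00 / 6060.00 = 87.30 in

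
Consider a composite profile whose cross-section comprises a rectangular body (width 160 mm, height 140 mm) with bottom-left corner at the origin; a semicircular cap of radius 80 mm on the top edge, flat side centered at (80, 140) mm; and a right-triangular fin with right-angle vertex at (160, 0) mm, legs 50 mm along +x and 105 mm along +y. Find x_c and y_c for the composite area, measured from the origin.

rectangular body: A = 160 × 140 = 22400.00, centroid at (80.00, 70.00).
semicircular top: A = ½π·80² = 10053.10, centroid at (80.00, 173.95).
triangular fin: A = ½·50·105 = 2625.00, centroid at (176.67, 35.00).
ΣA = 35078.10 mm², ΣAx_c = 3059997.72 mm³, ΣAy_c = 3408641.84 mm³.
x_c = 3059997.72/35078.10 = 87.23 mm; y_c = 3408641.84/35078.10 = 97.17 mm.

x_c = 87.23 mm, y_c = 97.17 mm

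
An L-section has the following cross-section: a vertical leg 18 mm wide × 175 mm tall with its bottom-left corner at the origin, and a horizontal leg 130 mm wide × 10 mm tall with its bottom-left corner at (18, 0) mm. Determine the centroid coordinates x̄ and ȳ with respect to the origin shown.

x̄ = 30.62 mm, ȳ = 63.40 mm

Part | A | x̄ᵢ | ȳᵢ | A·x̄ᵢ | A·ȳᵢ
vertical leg | 3150.00 | 9.00 | 87.50 | 28350.00 | 275625.00
horizontal leg | 1300.00 | 83.00 | 5.00 | 107900.00 | 6500.00
Σ | 4450.00 |  |  | 136250.00 | 282125.00
x̄ = 136250.00 / 4450.00 = 30.62 mm
ȳ = 282125.00 / 4450.00 = 63.40 mm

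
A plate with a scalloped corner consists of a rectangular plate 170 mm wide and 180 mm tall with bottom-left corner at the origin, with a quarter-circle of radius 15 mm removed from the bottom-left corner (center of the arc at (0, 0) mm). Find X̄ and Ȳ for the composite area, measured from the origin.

plate: A = 170 × 180 = 30600.00, centroid at (85.00, 90.00).
removed quarter-circle: A = −¼π·15² = -176.71, centroid at (6.37, 6.37).
ΣA = 30423.29 mm²
ΣAX̄ = (30600.00)(85.00) + (-176.71)(6.37) = 2599875.00 mm³
ΣAȲ = (30600.00)(90.00) + (-176.71)(6.37) = 2752875.00 mm³
X̄ = 2599875.00 / 30423.29 = 85.46 mm
Ȳ = 2752875.00 / 30423.29 = 90.49 mm

X̄ = 85.46 mm, Ȳ = 90.49 mm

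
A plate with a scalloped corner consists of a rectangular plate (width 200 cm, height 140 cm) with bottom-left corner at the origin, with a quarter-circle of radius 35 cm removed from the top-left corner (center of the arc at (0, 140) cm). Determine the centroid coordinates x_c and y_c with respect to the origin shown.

plate: A = 200 × 140 = 28000.00, centroid at (100.00, 70.00).
removed quarter-circle: A = −¼π·35² = -962.11, centroid at (14.85, 125.15).
ΣA = 27037.89 cm²
ΣAx_c = (28000.00)(100.00) + (-962.11)(14.85) = 2785708.33 cm³
ΣAy_c = (28000.00)(70.00) + (-962.11)(125.15) = 1839595.88 cm³
x_c = 2785708.33 / 27037.89 = 103.03 cm
y_c = 1839595.88 / 27037.89 = 68.04 cm

x_c = 103.03 cm, y_c = 68.04 cm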